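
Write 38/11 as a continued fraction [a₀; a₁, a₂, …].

[3; 2, 5]

⌊38/11⌋ = 3, remainder 5
⌊11/5⌋ = 2, remainder 1
⌊5/1⌋ = 5, remainder 0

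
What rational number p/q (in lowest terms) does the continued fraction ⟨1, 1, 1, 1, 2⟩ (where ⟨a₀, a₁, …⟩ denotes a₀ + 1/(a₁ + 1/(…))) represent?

13/8

a_0 = 1: 1/1
a_1 = 1: 2/1
a_2 = 1: 3/2
a_3 = 1: 5/3
a_4 = 2: 13/8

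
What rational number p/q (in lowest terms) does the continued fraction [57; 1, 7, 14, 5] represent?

Use the convergent recurrence hₖ = aₖ·hₖ₋₁ + hₖ₋₂ (and likewise for the denominators kₖ):
a_0 = 57: 57/1
a_1 = 1: 58/1
a_2 = 7: 463/8
a_3 = 14: 6540/113
a_4 = 5: 33163/573

33163/573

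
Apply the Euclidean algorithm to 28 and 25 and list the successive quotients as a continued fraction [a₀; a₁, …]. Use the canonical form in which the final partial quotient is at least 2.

[1; 8, 3]

⌊28/25⌋ = 1, remainder 3
⌊25/3⌋ = 8, remainder 1
⌊3/1⌋ = 3, remainder 0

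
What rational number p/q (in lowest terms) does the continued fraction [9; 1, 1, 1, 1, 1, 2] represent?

Starting at the tail and folding back:
Start with 2.
1 + 1/(2/1) = 1 + 1/2 = 3/2
1 + 1/(3/2) = 1 + 2/3 = 5/3
1 + 1/(5/3) = 1 + 3/5 = 8/5
1 + 1/(8/5) = 1 + 5/8 = 13/8
1 + 1/(13/8) = 1 + 8/13 = 21/13
9 + 1/(21/13) = 9 + 13/21 = 202/21

202/21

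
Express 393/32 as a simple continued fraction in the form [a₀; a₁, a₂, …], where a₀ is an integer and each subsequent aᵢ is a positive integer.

⌊393/32⌋ = 12, remainder 9
⌊32/9⌋ = 3, remainder 5
⌊9/5⌋ = 1, remainder 4
⌊5/4⌋ = 1, remainder 1
⌊4/1⌋ = 4, remainder 0

[12; 3, 1, 1, 4]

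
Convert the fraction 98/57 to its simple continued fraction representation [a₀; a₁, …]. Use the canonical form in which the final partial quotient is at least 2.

[1; 1, 2, 1, 1, 3, 2]

Repeatedly divide and take the remainder:
98 ÷ 57 → quotient 1, remainder 41
57 ÷ 41 → quotient 1, remainder 16
41 ÷ 16 → quotient 2, remainder 9
16 ÷ 9 → quotient 1, remainder 7
9 ÷ 7 → quotient 1, remainder 2
7 ÷ 2 → quotient 3, remainder 1
2 ÷ 1 → quotient 2, remainder 0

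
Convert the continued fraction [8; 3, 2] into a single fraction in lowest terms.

a_0 = 8: 8/1
a_1 = 3: 25/3
a_2 = 2: 58/7

58/7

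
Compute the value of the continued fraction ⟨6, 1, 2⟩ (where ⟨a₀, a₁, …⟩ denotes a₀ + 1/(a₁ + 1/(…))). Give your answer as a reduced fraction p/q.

20/3

Compute successive convergents:
a_0 = 6: 6/1
a_1 = 1: 7/1
a_2 = 2: 20/3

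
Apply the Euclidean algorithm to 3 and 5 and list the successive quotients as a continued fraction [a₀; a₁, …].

[0; 1, 1, 2]

Repeatedly divide and take the remainder:
3 ÷ 5 → quotient 0, remainder 3
5 ÷ 3 → quotient 1, remainder 2
3 ÷ 2 → quotient 1, remainder 1
2 ÷ 1 → quotient 2, remainder 0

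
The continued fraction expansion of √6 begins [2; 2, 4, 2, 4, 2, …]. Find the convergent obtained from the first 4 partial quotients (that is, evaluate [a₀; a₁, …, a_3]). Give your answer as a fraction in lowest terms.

49/20

Build up convergents one term at a time:
a_0 = 2: 2/1
a_1 = 2: 5/2
a_2 = 4: 22/9
a_3 = 2: 49/20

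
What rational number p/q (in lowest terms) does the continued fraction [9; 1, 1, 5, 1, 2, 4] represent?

1536/161

Start with 4.
2 + 1/(4/1) = 2 + 1/4 = 9/4
1 + 1/(9/4) = 1 + 4/9 = 13/9
5 + 1/(13/9) = 5 + 9/13 = 74/13
1 + 1/(74/13) = 1 + 13/74 = 87/74
1 + 1/(87/74) = 1 + 74/87 = 161/87
9 + 1/(161/87) = 9 + 87/161 = 1536/161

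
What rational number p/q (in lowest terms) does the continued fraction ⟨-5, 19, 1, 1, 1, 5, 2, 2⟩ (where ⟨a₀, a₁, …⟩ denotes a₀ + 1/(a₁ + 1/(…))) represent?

Starting at the tail and folding back:
Start with 2.
2 + 1/(2/1) = 2 + 1/2 = 5/2
5 + 1/(5/2) = 5 + 2/5 = 27/5
1 + 1/(27/5) = 1 + 5/27 = 32/27
1 + 1/(32/27) = 1 + 27/32 = 59/32
1 + 1/(59/32) = 1 + 32/59 = 91/59
19 + 1/(91/59) = 19 + 59/91 = 1788/91
-5 + 1/(1788/91) = -5 + 91/1788 = -8849/1788

-8849/1788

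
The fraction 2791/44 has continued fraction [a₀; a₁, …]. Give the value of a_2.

3

2791 ÷ 44 → quotient 63, remainder 19
44 ÷ 19 → quotient 2, remainder 6
19 ÷ 6 → quotient 3, remainder 1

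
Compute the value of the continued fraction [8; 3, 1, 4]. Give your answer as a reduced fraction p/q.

157/19

Start with 4.
1 + 1/(4/1) = 1 + 1/4 = 5/4
3 + 1/(5/4) = 3 + 4/5 = 19/5
8 + 1/(19/5) = 8 + 5/19 = 157/19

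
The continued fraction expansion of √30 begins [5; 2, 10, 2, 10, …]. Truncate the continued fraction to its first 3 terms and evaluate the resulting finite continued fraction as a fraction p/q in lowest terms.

115/21

Start with 10.
2 + 1/(10/1) = 2 + 1/10 = 21/10
5 + 1/(21/10) = 5 + 10/21 = 115/21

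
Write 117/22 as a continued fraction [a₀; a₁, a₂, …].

[5; 3, 7]

117 ÷ 22 → quotient 5, remainder 7
22 ÷ 7 → quotient 3, remainder 1
7 ÷ 1 → quotient 7, remainder 0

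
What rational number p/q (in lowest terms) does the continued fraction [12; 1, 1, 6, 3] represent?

514/41

a_0 = 12: 12/1
a_1 = 1: 13/1
a_2 = 1: 25/2
a_3 = 6: 163/13
a_4 = 3: 514/41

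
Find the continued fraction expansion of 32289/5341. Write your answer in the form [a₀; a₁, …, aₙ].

[6; 21, 1, 47, 1, 1, 2]

Apply division with remainder until the remainder is 0:
32289 = 6·5341 + 243, so a_0 = 6
5341 = 21·243 + 238, so a_1 = 21
243 = 1·238 + 5, so a_2 = 1
238 = 47·5 + 3, so a_3 = 47
5 = 1·3 + 2, so a_4 = 1
3 = 1·2 + 1, so a_5 = 1
2 = 2·1 + 0, so a_6 = 2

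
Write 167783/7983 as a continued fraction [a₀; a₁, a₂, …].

[21; 57, 46, 1, 2]

Repeatedly divide and take the remainder:
⌊167783/7983⌋ = 21, remainder 140
⌊7983/140⌋ = 57, remainder 3
⌊140/3⌋ = 46, remainder 2
⌊3/2⌋ = 1, remainder 1
⌊2/1⌋ = 2, remainder 0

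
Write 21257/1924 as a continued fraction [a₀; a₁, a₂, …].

[11; 20, 1, 2, 4, 1, 5]

⌊21257/1924⌋ = 11, remainder 93
⌊1924/93⌋ = 20, remainder 64
⌊93/64⌋ = 1, remainder 29
⌊64/29⌋ = 2, remainder 6
⌊29/6⌋ = 4, remainder 5
⌊6/5⌋ = 1, remainder 1
⌊5/1⌋ = 5, remainder 0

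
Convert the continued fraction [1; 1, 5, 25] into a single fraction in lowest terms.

277/151

Build up convergents one term at a time:
a_0 = 1: 1/1
a_1 = 1: 2/1
a_2 = 5: 11/6
a_3 = 25: 277/151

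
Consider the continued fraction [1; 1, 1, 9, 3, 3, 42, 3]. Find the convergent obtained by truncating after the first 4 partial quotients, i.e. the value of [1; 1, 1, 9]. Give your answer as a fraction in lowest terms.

a_0 = 1: 1/1
a_1 = 1: 2/1
a_2 = 1: 3/2
a_3 = 9: 29/19

29/19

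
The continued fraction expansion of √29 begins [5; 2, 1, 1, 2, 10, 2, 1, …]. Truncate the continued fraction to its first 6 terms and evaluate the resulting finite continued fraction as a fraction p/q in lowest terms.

727/135

Start with 10.
2 + 1/(10/1) = 2 + 1/10 = 21/10
1 + 1/(21/10) = 1 + 10/21 = 31/21
1 + 1/(31/21) = 1 + 21/31 = 52/31
2 + 1/(52/31) = 2 + 31/52 = 135/52
5 + 1/(135/52) = 5 + 52/135 = 727/135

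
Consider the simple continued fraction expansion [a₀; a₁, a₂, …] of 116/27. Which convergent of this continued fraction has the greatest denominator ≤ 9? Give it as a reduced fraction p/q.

a_0 = 4: 4/1  (≤ bound)
a_1 = 3: 13/3  (≤ bound)
a_2 = 2: 30/7  (≤ bound)
a_3 = 1: 43/10  (> 9, stop)

30/7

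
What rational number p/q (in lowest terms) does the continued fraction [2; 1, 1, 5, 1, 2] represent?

94/37

Start with 2.
1 + 1/(2/1) = 1 + 1/2 = 3/2
5 + 1/(3/2) = 5 + 2/3 = 17/3
1 + 1/(17/3) = 1 + 3/17 = 20/17
1 + 1/(20/17) = 1 + 17/20 = 37/20
2 + 1/(37/20) = 2 + 20/37 = 94/37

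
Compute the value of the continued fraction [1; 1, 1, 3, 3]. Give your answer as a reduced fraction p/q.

Collapse the nested fraction from the inside out:
Start with 3.
3 + 1/(3/1) = 3 + 1/3 = 10/3
1 + 1/(10/3) = 1 + 3/10 = 13/10
1 + 1/(13/10) = 1 + 10/13 = 23/13
1 + 1/(23/13) = 1 + 13/23 = 36/23

36/23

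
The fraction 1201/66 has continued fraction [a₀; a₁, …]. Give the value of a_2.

Repeatedly divide and take the remainder:
⌊1201/66⌋ = 18, remainder 13
⌊66/13⌋ = 5, remainder 1
⌊13/1⌋ = 13, remainder 0

13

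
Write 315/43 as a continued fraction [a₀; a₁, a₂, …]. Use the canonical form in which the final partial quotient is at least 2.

Apply division with remainder until the remainder is 0:
315 ÷ 43 → quotient 7, remainder 14
43 ÷ 14 → quotient 3, remainder 1
14 ÷ 1 → quotient 14, remainder 0

[7; 3, 14]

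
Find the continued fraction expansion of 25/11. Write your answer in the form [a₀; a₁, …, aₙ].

[2; 3, 1, 2]

25 ÷ 11 → quotient 2, remainder 3
11 ÷ 3 → quotient 3, remainder 2
3 ÷ 2 → quotient 1, remainder 1
2 ÷ 1 → quotient 2, remainder 0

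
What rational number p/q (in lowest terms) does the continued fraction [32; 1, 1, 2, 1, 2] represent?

619/19

a_0 = 32: 32/1
a_1 = 1: 33/1
a_2 = 1: 65/2
a_3 = 2: 163/5
a_4 = 1: 228/7
a_5 = 2: 619/19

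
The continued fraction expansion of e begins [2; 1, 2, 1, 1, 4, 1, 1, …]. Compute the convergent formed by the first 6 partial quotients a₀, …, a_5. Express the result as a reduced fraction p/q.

87/32

Build up convergents one term at a time:
a_0 = 2: 2/1
a_1 = 1: 3/1
a_2 = 2: 8/3
a_3 = 1: 11/4
a_4 = 1: 19/7
a_5 = 4: 87/32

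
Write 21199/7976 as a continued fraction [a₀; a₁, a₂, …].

[2; 1, 1, 1, 11, 1, 14, 14]

⌊21199/7976⌋ = 2, remainder 5247
⌊7976/5247⌋ = 1, remainder 2729
⌊5247/2729⌋ = 1, remainder 2518
⌊2729/2518⌋ = 1, remainder 211
⌊2518/211⌋ = 11, remainder 197
⌊211/197⌋ = 1, remainder 14
⌊197/14⌋ = 14, remainder 1
⌊14/1⌋ = 14, remainder 0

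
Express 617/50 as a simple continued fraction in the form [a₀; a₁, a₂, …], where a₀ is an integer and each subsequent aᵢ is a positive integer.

Apply division with remainder until the remainder is 0:
617 = 12·50 + 17, so a_0 = 12
50 = 2·17 + 16, so a_1 = 2
17 = 1·16 + 1, so a_2 = 1
16 = 16·1 + 0, so a_3 = 16

[12; 2, 1, 16]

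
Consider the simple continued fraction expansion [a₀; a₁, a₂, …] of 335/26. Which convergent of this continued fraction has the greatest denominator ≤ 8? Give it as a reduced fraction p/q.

List convergents until the denominator exceeds the bound:
a_0 = 12: 12/1  (≤ bound)
a_1 = 1: 13/1  (≤ bound)
a_2 = 7: 103/8  (≤ bound)
a_3 = 1: 116/9  (> 8, stop)

103/8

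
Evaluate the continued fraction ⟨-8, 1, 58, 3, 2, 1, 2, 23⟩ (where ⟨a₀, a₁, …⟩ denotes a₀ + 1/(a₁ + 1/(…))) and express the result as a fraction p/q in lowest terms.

-262543/37416

a_0 = -8: -8/1
a_1 = 1: -7/1
a_2 = 58: -414/59
a_3 = 3: -1249/178
a_4 = 2: -2912/415
a_5 = 1: -4161/593
a_6 = 2: -11234/1601
a_7 = 23: -262543/37416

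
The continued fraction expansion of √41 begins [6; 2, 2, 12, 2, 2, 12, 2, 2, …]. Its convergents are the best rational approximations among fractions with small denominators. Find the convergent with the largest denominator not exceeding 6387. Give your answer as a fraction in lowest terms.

25414/3969

a_0 = 6: 6/1  (≤ bound)
a_1 = 2: 13/2  (≤ bound)
a_2 = 2: 32/5  (≤ bound)
a_3 = 12: 397/62  (≤ bound)
a_4 = 2: 826/129  (≤ bound)
a_5 = 2: 2049/320  (≤ bound)
a_6 = 12: 25414/3969  (≤ bound)
a_7 = 2: 52877/8258  (> 6387, stop)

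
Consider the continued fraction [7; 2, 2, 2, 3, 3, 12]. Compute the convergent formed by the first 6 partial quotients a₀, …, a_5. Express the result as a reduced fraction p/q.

Compute successive convergents:
a_0 = 7: 7/1
a_1 = 2: 15/2
a_2 = 2: 37/5
a_3 = 2: 89/12
a_4 = 3: 304/41
a_5 = 3: 1001/135

1001/135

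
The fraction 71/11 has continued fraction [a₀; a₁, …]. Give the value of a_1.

2

Run the Euclidean algorithm, recording each quotient:
71 ÷ 11 → quotient 6, remainder 5
11 ÷ 5 → quotient 2, remainder 1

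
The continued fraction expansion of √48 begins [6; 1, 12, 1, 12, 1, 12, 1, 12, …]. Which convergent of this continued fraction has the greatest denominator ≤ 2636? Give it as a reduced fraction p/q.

List convergents until the denominator exceeds the bound:
a_0 = 6: 6/1  (≤ bound)
a_1 = 1: 7/1  (≤ bound)
a_2 = 12: 90/13  (≤ bound)
a_3 = 1: 97/14  (≤ bound)
a_4 = 12: 1254/181  (≤ bound)
a_5 = 1: 1351/195  (≤ bound)
a_6 = 12: 17466/2521  (≤ bound)
a_7 = 1: 18817/2716  (> 2636, stop)

17466/2521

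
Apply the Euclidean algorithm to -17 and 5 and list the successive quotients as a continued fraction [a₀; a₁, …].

Run the Euclidean algorithm, recording each quotient:
-17 = -4·5 + 3, so a_0 = -4
5 = 1·3 + 2, so a_1 = 1
3 = 1·2 + 1, so a_2 = 1
2 = 2·1 + 0, so a_3 = 2

[-4; 1, 1, 2]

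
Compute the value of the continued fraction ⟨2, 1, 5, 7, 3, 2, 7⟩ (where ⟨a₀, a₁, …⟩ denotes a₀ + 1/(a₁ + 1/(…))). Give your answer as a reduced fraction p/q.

6599/2326

Start with 7.
2 + 1/(7/1) = 2 + 1/7 = 15/7
3 + 1/(15/7) = 3 + 7/15 = 52/15
7 + 1/(52/15) = 7 + 15/52 = 379/52
5 + 1/(379/52) = 5 + 52/379 = 1947/379
1 + 1/(1947/379) = 1 + 379/1947 = 2326/1947
2 + 1/(2326/1947) = 2 + 1947/2326 = 6599/2326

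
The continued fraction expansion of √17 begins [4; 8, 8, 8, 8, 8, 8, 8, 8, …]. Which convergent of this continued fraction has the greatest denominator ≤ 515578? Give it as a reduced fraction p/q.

1166876/283009

a_0 = 4: 4/1  (≤ bound)
a_1 = 8: 33/8  (≤ bound)
a_2 = 8: 268/65  (≤ bound)
a_3 = 8: 2177/528  (≤ bound)
a_4 = 8: 17684/4289  (≤ bound)
a_5 = 8: 143649/34840  (≤ bound)
a_6 = 8: 1166876/283009  (≤ bound)
a_7 = 8: 9478657/2298912  (> 515578, stop)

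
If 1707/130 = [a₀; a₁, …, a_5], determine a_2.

Repeatedly divide and take the remainder:
⌊1707/130⌋ = 13, remainder 17
⌊130/17⌋ = 7, remainder 11
⌊17/11⌋ = 1, remainder 6

1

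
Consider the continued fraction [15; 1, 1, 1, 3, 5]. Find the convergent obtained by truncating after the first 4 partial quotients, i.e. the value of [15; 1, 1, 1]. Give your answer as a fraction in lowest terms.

a_0 = 15: 15/1
a_1 = 1: 16/1
a_2 = 1: 31/2
a_3 = 1: 47/3

47/3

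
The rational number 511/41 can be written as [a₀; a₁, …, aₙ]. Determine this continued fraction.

Repeatedly divide and take the remainder:
⌊511/41⌋ = 12, remainder 19
⌊41/19⌋ = 2, remainder 3
⌊19/3⌋ = 6, remainder 1
⌊3/1⌋ = 3, remainder 0

[12; 2, 6, 3]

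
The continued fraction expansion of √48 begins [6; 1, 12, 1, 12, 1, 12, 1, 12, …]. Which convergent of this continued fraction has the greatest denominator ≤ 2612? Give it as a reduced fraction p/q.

List convergents until the denominator exceeds the bound:
a_0 = 6: 6/1  (≤ bound)
a_1 = 1: 7/1  (≤ bound)
a_2 = 12: 90/13  (≤ bound)
a_3 = 1: 97/14  (≤ bound)
a_4 = 12: 1254/181  (≤ bound)
a_5 = 1: 1351/195  (≤ bound)
a_6 = 12: 17466/2521  (≤ bound)
a_7 = 1: 18817/2716  (> 2612, stop)

17466/2521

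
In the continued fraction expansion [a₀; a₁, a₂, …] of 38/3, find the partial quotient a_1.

1

38 = 12·3 + 2, so a_0 = 12
3 = 1·2 + 1, so a_1 = 1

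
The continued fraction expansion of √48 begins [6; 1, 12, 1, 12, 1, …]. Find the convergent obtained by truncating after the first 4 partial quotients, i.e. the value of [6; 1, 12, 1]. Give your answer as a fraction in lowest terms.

Work from the innermost term outward:
Start with 1.
12 + 1/(1/1) = 12 + 1/1 = 13/1
1 + 1/(13/1) = 1 + 1/13 = 14/13
6 + 1/(14/13) = 6 + 13/14 = 97/14

97/14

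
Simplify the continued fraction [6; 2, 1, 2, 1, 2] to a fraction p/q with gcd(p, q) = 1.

191/30

Start with 2.
1 + 1/(2/1) = 1 + 1/2 = 3/2
2 + 1/(3/2) = 2 + 2/3 = 8/3
1 + 1/(8/3) = 1 + 3/8 = 11/8
2 + 1/(11/8) = 2 + 8/11 = 30/11
6 + 1/(30/11) = 6 + 11/30 = 191/30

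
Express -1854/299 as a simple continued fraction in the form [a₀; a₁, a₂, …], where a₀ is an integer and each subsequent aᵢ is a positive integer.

⌊-1854/299⌋ = -7, remainder 239
⌊299/239⌋ = 1, remainder 60
⌊239/60⌋ = 3, remainder 59
⌊60/59⌋ = 1, remainder 1
⌊59/1⌋ = 59, remainder 0

[-7; 1, 3, 1, 59]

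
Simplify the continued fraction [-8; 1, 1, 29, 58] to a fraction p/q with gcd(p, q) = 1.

-25651/3424

Build up convergents one term at a time:
a_0 = -8: -8/1
a_1 = 1: -7/1
a_2 = 1: -15/2
a_3 = 29: -442/59
a_4 = 58: -25651/3424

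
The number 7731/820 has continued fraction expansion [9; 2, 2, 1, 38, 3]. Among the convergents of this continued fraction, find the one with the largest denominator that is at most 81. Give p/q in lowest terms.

a_0 = 9: 9/1  (≤ bound)
a_1 = 2: 19/2  (≤ bound)
a_2 = 2: 47/5  (≤ bound)
a_3 = 1: 66/7  (≤ bound)
a_4 = 38: 2555/271  (> 81, stop)

66/7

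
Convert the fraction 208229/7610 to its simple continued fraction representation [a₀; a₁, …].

208229 ÷ 7610 → quotient 27, remainder 2759
7610 ÷ 2759 → quotient 2, remainder 2092
2759 ÷ 2092 → quotient 1, remainder 667
2092 ÷ 667 → quotient 3, remainder 91
667 ÷ 91 → quotient 7, remainder 30
91 ÷ 30 → quotient 3, remainder 1
30 ÷ 1 → quotient 30, remainder 0

[27; 2, 1, 3, 7, 3, 30]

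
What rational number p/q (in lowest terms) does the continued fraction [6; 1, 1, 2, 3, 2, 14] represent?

3710/563

Start with 14.
2 + 1/(14/1) = 2 + 1/14 = 29/14
3 + 1/(29/14) = 3 + 14/29 = 101/29
2 + 1/(101/29) = 2 + 29/101 = 231/101
1 + 1/(231/101) = 1 + 101/231 = 332/231
1 + 1/(332/231) = 1 + 231/332 = 563/332
6 + 1/(563/332) = 6 + 332/563 = 3710/563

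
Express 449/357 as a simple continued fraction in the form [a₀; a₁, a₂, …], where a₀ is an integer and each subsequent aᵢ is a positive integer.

Run the Euclidean algorithm, recording each quotient:
449 = 1·357 + 92, so a_0 = 1
357 = 3·92 + 81, so a_1 = 3
92 = 1·81 + 11, so a_2 = 1
81 = 7·11 + 4, so a_3 = 7
11 = 2·4 + 3, so a_4 = 2
4 = 1·3 + 1, so a_5 = 1
3 = 3·1 + 0, so a_6 = 3

[1; 3, 1, 7, 2, 1, 3]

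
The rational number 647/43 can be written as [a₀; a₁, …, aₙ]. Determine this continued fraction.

Repeatedly divide and take the remainder:
⌊647/43⌋ = 15, remainder 2
⌊43/2⌋ = 21, remainder 1
⌊2/1⌋ = 2, remainder 0

[15; 21, 2]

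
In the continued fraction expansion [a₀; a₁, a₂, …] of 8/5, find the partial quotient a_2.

⌊8/5⌋ = 1, remainder 3
⌊5/3⌋ = 1, remainder 2
⌊3/2⌋ = 1, remainder 1

1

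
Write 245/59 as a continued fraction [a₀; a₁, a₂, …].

Run the Euclidean algorithm, recording each quotient:
⌊245/59⌋ = 4, remainder 9
⌊59/9⌋ = 6, remainder 5
⌊9/5⌋ = 1, remainder 4
⌊5/4⌋ = 1, remainder 1
⌊4/1⌋ = 4, remainder 0

[4; 6, 1, 1, 4]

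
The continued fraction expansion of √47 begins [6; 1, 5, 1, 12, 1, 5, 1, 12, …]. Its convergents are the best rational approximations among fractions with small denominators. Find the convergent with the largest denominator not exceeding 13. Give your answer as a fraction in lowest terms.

a_0 = 6: 6/1  (≤ bound)
a_1 = 1: 7/1  (≤ bound)
a_2 = 5: 41/6  (≤ bound)
a_3 = 1: 48/7  (≤ bound)
a_4 = 12: 617/90  (> 13, stop)

48/7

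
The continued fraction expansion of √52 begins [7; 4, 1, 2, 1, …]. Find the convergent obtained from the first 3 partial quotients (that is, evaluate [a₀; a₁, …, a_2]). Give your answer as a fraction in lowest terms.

Starting at the tail and folding back:
Start with 1.
4 + 1/(1/1) = 4 + 1/1 = 5/1
7 + 1/(5/1) = 7 + 1/5 = 36/5

36/5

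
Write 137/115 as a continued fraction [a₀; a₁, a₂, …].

[1; 5, 4, 2, 2]

Apply division with remainder until the remainder is 0:
137 ÷ 115 → quotient 1, remainder 22
115 ÷ 22 → quotient 5, remainder 5
22 ÷ 5 → quotient 4, remainder 2
5 ÷ 2 → quotient 2, remainder 1
2 ÷ 1 → quotient 2, remainder 0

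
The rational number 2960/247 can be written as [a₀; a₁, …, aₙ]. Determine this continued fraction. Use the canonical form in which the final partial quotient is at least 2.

2960 = 11·247 + 243, so a_0 = 11
247 = 1·243 + 4, so a_1 = 1
243 = 60·4 + 3, so a_2 = 60
4 = 1·3 + 1, so a_3 = 1
3 = 3·1 + 0, so a_4 = 3

[11; 1, 60, 1, 3]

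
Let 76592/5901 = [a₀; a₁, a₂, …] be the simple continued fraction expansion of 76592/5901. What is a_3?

Run the Euclidean algorithm, recording each quotient:
⌊76592/5901⌋ = 12, remainder 5780
⌊5901/5780⌋ = 1, remainder 121
⌊5780/121⌋ = 47, remainder 93
⌊121/93⌋ = 1, remainder 28

1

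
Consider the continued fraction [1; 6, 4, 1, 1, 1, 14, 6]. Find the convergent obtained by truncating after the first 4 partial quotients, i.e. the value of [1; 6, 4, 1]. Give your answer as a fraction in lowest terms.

a_0 = 1: 1/1
a_1 = 6: 7/6
a_2 = 4: 29/25
a_3 = 1: 36/31

36/31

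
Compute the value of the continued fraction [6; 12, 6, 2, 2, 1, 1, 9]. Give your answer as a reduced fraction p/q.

54564/8971

Compute successive convergents:
a_0 = 6: 6/1
a_1 = 12: 73/12
a_2 = 6: 444/73
a_3 = 2: 961/158
a_4 = 2: 2366/389
a_5 = 1: 3327/547
a_6 = 1: 5693/936
a_7 = 9: 54564/8971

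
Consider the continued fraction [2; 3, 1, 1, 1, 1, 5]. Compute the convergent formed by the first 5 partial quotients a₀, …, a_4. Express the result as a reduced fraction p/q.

25/11

Build up convergents one term at a time:
a_0 = 2: 2/1
a_1 = 3: 7/3
a_2 = 1: 9/4
a_3 = 1: 16/7
a_4 = 1: 25/11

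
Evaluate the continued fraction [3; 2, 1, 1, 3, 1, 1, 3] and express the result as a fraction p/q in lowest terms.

a_0 = 3: 3/1
a_1 = 2: 7/2
a_2 = 1: 10/3
a_3 = 1: 17/5
a_4 = 3: 61/18
a_5 = 1: 78/23
a_6 = 1: 139/41
a_7 = 3: 495/146

495/146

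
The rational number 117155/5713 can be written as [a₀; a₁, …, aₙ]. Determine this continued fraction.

[20; 1, 1, 36, 1, 1, 2, 15]

117155 ÷ 5713 → quotient 20, remainder 2895
5713 ÷ 2895 → quotient 1, remainder 2818
2895 ÷ 2818 → quotient 1, remainder 77
2818 ÷ 77 → quotient 36, remainder 46
77 ÷ 46 → quotient 1, remainder 31
46 ÷ 31 → quotient 1, remainder 15
31 ÷ 15 → quotient 2, remainder 1
15 ÷ 1 → quotient 15, remainder 0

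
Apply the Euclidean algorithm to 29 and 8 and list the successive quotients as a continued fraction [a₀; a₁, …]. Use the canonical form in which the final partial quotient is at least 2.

[3; 1, 1, 1, 2]

⌊29/8⌋ = 3, remainder 5
⌊8/5⌋ = 1, remainder 3
⌊5/3⌋ = 1, remainder 2
⌊3/2⌋ = 1, remainder 1
⌊2/1⌋ = 2, remainder 0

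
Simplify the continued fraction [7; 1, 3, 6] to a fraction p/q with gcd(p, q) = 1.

Compute successive convergents:
a_0 = 7: 7/1
a_1 = 1: 8/1
a_2 = 3: 31/4
a_3 = 6: 194/25

194/25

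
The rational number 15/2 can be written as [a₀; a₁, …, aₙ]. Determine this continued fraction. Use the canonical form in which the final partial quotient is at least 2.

Apply division with remainder until the remainder is 0:
15 = 7·2 + 1, so a_0 = 7
2 = 2·1 + 0, so a_1 = 2

[7; 2]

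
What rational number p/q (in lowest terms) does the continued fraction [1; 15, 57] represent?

Start with 57.
15 + 1/(57/1) = 15 + 1/57 = 856/57
1 + 1/(856/57) = 1 + 57/856 = 913/856

913/856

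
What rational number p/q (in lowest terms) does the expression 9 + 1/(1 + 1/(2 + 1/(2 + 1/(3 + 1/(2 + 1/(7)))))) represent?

Start with 7.
2 + 1/(7/1) = 2 + 1/7 = 15/7
3 + 1/(15/7) = 3 + 7/15 = 52/15
2 + 1/(52/15) = 2 + 15/52 = 119/52
2 + 1/(119/52) = 2 + 52/119 = 290/119
1 + 1/(290/119) = 1 + 119/290 = 409/290
9 + 1/(409/290) = 9 + 290/409 = 3971/409

3971/409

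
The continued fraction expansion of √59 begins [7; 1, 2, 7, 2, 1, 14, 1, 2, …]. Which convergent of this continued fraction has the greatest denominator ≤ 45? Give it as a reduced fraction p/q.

a_0 = 7: 7/1  (≤ bound)
a_1 = 1: 8/1  (≤ bound)
a_2 = 2: 23/3  (≤ bound)
a_3 = 7: 169/22  (≤ bound)
a_4 = 2: 361/47  (> 45, stop)

169/22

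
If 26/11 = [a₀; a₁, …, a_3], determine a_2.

Apply division with remainder until the remainder is 0:
26 = 2·11 + 4, so a_0 = 2
11 = 2·4 + 3, so a_1 = 2
4 = 1·3 + 1, so a_2 = 1

1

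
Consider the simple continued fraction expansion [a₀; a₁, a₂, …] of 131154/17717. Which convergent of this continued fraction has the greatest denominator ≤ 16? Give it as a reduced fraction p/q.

37/5

a_0 = 7: 7/1  (≤ bound)
a_1 = 2: 15/2  (≤ bound)
a_2 = 2: 37/5  (≤ bound)
a_3 = 14: 533/72  (> 16, stop)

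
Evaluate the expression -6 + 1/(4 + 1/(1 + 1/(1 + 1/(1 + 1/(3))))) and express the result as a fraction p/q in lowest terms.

Build up convergents one term at a time:
a_0 = -6: -6/1
a_1 = 4: -23/4
a_2 = 1: -29/5
a_3 = 1: -52/9
a_4 = 1: -81/14
a_5 = 3: -295/51

-295/51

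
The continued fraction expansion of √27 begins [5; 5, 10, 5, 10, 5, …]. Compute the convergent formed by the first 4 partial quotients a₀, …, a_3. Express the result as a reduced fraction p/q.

1351/260

Start with 5.
10 + 1/(5/1) = 10 + 1/5 = 51/5
5 + 1/(51/5) = 5 + 5/51 = 260/51
5 + 1/(260/51) = 5 + 51/260 = 1351/260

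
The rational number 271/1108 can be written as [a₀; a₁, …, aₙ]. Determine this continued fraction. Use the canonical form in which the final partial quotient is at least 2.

[0; 4, 11, 3, 2, 3]

271 = 0·1108 + 271, so a_0 = 0
1108 = 4·271 + 24, so a_1 = 4
271 = 11·24 + 7, so a_2 = 11
24 = 3·7 + 3, so a_3 = 3
7 = 2·3 + 1, so a_4 = 2
3 = 3·1 + 0, so a_5 = 3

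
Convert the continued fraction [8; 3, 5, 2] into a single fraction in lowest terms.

Start with 2.
5 + 1/(2/1) = 5 + 1/2 = 11/2
3 + 1/(11/2) = 3 + 2/11 = 35/11
8 + 1/(35/11) = 8 + 11/35 = 291/35

291/35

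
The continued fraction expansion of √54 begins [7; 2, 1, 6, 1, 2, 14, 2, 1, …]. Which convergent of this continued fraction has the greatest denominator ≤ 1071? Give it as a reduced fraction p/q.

a_0 = 7: 7/1  (≤ bound)
a_1 = 2: 15/2  (≤ bound)
a_2 = 1: 22/3  (≤ bound)
a_3 = 6: 147/20  (≤ bound)
a_4 = 1: 169/23  (≤ bound)
a_5 = 2: 485/66  (≤ bound)
a_6 = 14: 6959/947  (≤ bound)
a_7 = 2: 14403/1960  (> 1071, stop)

6959/947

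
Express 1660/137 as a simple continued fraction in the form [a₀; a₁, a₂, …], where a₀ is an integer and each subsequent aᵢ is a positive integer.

[12; 8, 1, 1, 3, 2]

1660 ÷ 137 → quotient 12, remainder 16
137 ÷ 16 → quotient 8, remainder 9
16 ÷ 9 → quotient 1, remainder 7
9 ÷ 7 → quotient 1, remainder 2
7 ÷ 2 → quotient 3, remainder 1
2 ÷ 1 → quotient 2, remainder 0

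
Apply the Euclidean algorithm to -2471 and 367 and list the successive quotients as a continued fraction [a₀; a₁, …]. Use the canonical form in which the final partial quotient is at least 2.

Run the Euclidean algorithm, recording each quotient:
⌊-2471/367⌋ = -7, remainder 98
⌊367/98⌋ = 3, remainder 73
⌊98/73⌋ = 1, remainder 25
⌊73/25⌋ = 2, remainder 23
⌊25/23⌋ = 1, remainder 2
⌊23/2⌋ = 11, remainder 1
⌊2/1⌋ = 2, remainder 0

[-7; 3, 1, 2, 1, 11, 2]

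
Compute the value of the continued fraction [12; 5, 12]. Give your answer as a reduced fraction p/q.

744/61

Start with 12.
5 + 1/(12/1) = 5 + 1/12 = 61/12
12 + 1/(61/12) = 12 + 12/61 = 744/61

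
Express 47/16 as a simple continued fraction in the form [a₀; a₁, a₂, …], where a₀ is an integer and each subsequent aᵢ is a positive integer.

[2; 1, 15]

Apply division with remainder until the remainder is 0:
⌊47/16⌋ = 2, remainder 15
⌊16/15⌋ = 1, remainder 1
⌊15/1⌋ = 15, remainder 0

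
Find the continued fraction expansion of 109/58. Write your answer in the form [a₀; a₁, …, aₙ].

[1; 1, 7, 3, 2]

Run the Euclidean algorithm, recording each quotient:
⌊109/58⌋ = 1, remainder 51
⌊58/51⌋ = 1, remainder 7
⌊51/7⌋ = 7, remainder 2
⌊7/2⌋ = 3, remainder 1
⌊2/1⌋ = 2, remainder 0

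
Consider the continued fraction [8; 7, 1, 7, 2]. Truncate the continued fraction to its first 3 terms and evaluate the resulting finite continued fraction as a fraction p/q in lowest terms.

65/8

Starting at the tail and folding back:
Start with 1.
7 + 1/(1/1) = 7 + 1/1 = 8/1
8 + 1/(8/1) = 8 + 1/8 = 65/8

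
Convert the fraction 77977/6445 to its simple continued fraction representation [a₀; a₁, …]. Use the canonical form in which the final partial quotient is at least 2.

[12; 10, 8, 2, 37]

Repeatedly divide and take the remainder:
77977 ÷ 6445 → quotient 12, remainder 637
6445 ÷ 637 → quotient 10, remainder 75
637 ÷ 75 → quotient 8, remainder 37
75 ÷ 37 → quotient 2, remainder 1
37 ÷ 1 → quotient 37, remainder 0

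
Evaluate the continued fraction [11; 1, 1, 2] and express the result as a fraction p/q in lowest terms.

58/5

Start with 2.
1 + 1/(2/1) = 1 + 1/2 = 3/2
1 + 1/(3/2) = 1 + 2/3 = 5/3
11 + 1/(5/3) = 11 + 3/5 = 58/5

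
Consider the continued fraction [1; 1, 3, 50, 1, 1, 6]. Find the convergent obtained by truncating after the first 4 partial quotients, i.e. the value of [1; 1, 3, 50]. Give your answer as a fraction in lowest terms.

352/201

a_0 = 1: 1/1
a_1 = 1: 2/1
a_2 = 3: 7/4
a_3 = 50: 352/201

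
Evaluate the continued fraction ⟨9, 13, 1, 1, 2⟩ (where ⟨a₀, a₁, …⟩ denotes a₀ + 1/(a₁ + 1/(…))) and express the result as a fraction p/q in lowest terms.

617/68

a_0 = 9: 9/1
a_1 = 13: 118/13
a_2 = 1: 127/14
a_3 = 1: 245/27
a_4 = 2: 617/68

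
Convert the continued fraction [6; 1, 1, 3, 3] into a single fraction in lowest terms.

a_0 = 6: 6/1
a_1 = 1: 7/1
a_2 = 1: 13/2
a_3 = 3: 46/7
a_4 = 3: 151/23

151/23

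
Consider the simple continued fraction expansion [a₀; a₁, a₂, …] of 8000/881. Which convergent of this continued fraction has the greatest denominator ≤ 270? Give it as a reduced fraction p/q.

563/62

List convergents until the denominator exceeds the bound:
a_0 = 9: 9/1  (≤ bound)
a_1 = 12: 109/12  (≤ bound)
a_2 = 2: 227/25  (≤ bound)
a_3 = 2: 563/62  (≤ bound)
a_4 = 4: 2479/273  (> 270, stop)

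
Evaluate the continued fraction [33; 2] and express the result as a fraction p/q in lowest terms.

67/2

Starting at the tail and folding back:
Start with 2.
33 + 1/(2/1) = 33 + 1/2 = 67/2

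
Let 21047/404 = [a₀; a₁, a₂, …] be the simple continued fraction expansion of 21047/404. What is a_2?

2

21047 = 52·404 + 39, so a_0 = 52
404 = 10·39 + 14, so a_1 = 10
39 = 2·14 + 11, so a_2 = 2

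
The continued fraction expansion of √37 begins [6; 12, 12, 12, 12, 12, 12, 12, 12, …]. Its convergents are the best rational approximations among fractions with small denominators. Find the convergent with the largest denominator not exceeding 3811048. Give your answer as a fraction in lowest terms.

a_0 = 6: 6/1  (≤ bound)
a_1 = 12: 73/12  (≤ bound)
a_2 = 12: 882/145  (≤ bound)
a_3 = 12: 10657/1752  (≤ bound)
a_4 = 12: 128766/21169  (≤ bound)
a_5 = 12: 1555849/255780  (≤ bound)
a_6 = 12: 18798954/3090529  (≤ bound)
a_7 = 12: 227143297/37342128  (> 3811048, stop)

18798954/3090529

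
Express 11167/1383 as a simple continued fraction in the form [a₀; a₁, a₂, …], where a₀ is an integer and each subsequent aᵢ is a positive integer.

Apply division with remainder until the remainder is 0:
11167 ÷ 1383 → quotient 8, remainder 103
1383 ÷ 103 → quotient 13, remainder 44
103 ÷ 44 → quotient 2, remainder 15
44 ÷ 15 → quotient 2, remainder 14
15 ÷ 14 → quotient 1, remainder 1
14 ÷ 1 → quotient 14, remainder 0

[8; 13, 2, 2, 1, 14]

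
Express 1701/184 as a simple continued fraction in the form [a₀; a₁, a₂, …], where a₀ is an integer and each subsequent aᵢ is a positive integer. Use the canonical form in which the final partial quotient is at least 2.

[9; 4, 11, 4]

Repeatedly divide and take the remainder:
1701 ÷ 184 → quotient 9, remainder 45
184 ÷ 45 → quotient 4, remainder 4
45 ÷ 4 → quotient 11, remainder 1
4 ÷ 1 → quotient 4, remainder 0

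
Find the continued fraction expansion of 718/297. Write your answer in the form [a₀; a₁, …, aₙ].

⌊718/297⌋ = 2, remainder 124
⌊297/124⌋ = 2, remainder 49
⌊124/49⌋ = 2, remainder 26
⌊49/26⌋ = 1, remainder 23
⌊26/23⌋ = 1, remainder 3
⌊23/3⌋ = 7, remainder 2
⌊3/2⌋ = 1, remainder 1
⌊2/1⌋ = 2, remainder 0

[2; 2, 2, 1, 1, 7, 1, 2]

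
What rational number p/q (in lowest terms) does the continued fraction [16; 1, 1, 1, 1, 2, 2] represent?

515/31

Start with 2.
2 + 1/(2/1) = 2 + 1/2 = 5/2
1 + 1/(5/2) = 1 + 2/5 = 7/5
1 + 1/(7/5) = 1 + 5/7 = 12/7
1 + 1/(12/7) = 1 + 7/12 = 19/12
1 + 1/(19/12) = 1 + 12/19 = 31/19
16 + 1/(31/19) = 16 + 19/31 = 515/31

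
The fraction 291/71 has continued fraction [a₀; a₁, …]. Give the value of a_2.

Run the Euclidean algorithm, recording each quotient:
⌊291/71⌋ = 4, remainder 7
⌊71/7⌋ = 10, remainder 1
⌊7/1⌋ = 7, remainder 0

7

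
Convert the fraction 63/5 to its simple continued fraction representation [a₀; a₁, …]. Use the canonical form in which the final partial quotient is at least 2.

63 = 12·5 + 3, so a_0 = 12
5 = 1·3 + 2, so a_1 = 1
3 = 1·2 + 1, so a_2 = 1
2 = 2·1 + 0, so a_3 = 2

[12; 1, 1, 2]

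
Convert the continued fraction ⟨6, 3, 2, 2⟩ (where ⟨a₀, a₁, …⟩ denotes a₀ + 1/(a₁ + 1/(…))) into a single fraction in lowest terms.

107/17

a_0 = 6: 6/1
a_1 = 3: 19/3
a_2 = 2: 44/7
a_3 = 2: 107/17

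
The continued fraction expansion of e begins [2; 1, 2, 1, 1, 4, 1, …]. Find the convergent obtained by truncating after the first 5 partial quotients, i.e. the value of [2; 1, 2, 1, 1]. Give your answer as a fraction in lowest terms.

Start with 1.
1 + 1/(1/1) = 1 + 1/1 = 2/1
2 + 1/(2/1) = 2 + 1/2 = 5/2
1 + 1/(5/2) = 1 + 2/5 = 7/5
2 + 1/(7/5) = 2 + 5/7 = 19/7

19/7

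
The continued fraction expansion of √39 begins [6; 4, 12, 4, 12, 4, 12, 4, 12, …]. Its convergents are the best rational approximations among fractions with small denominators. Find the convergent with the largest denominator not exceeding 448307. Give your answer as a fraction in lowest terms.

764394/122401

a_0 = 6: 6/1  (≤ bound)
a_1 = 4: 25/4  (≤ bound)
a_2 = 12: 306/49  (≤ bound)
a_3 = 4: 1249/200  (≤ bound)
a_4 = 12: 15294/2449  (≤ bound)
a_5 = 4: 62425/9996  (≤ bound)
a_6 = 12: 764394/122401  (≤ bound)
a_7 = 4: 3120001/499600  (> 448307, stop)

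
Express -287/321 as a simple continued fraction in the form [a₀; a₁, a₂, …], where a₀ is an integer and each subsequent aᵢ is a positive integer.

[-1; 9, 2, 3, 1, 3]

⌊-287/321⌋ = -1, remainder 34
⌊321/34⌋ = 9, remainder 15
⌊34/15⌋ = 2, remainder 4
⌊15/4⌋ = 3, remainder 3
⌊4/3⌋ = 1, remainder 1
⌊3/1⌋ = 3, remainder 0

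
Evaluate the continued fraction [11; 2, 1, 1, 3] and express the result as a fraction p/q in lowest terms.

205/18

Compute successive convergents:
a_0 = 11: 11/1
a_1 = 2: 23/2
a_2 = 1: 34/3
a_3 = 1: 57/5
a_4 = 3: 205/18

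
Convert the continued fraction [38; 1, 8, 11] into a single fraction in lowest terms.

3889/100

Compute successive convergents:
a_0 = 38: 38/1
a_1 = 1: 39/1
a_2 = 8: 350/9
a_3 = 11: 3889/100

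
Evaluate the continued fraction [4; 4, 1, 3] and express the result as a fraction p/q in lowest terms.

80/19

a_0 = 4: 4/1
a_1 = 4: 17/4
a_2 = 1: 21/5
a_3 = 3: 80/19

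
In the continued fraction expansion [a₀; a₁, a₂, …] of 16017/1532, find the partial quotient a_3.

19

16017 = 10·1532 + 697, so a_0 = 10
1532 = 2·697 + 138, so a_1 = 2
697 = 5·138 + 7, so a_2 = 5
138 = 19·7 + 5, so a_3 = 19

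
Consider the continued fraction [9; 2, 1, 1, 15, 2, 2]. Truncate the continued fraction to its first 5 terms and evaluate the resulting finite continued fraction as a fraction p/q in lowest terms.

733/78

Compute successive convergents:
a_0 = 9: 9/1
a_1 = 2: 19/2
a_2 = 1: 28/3
a_3 = 1: 47/5
a_4 = 15: 733/78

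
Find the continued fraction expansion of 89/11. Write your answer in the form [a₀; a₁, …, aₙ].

[8; 11]

89 ÷ 11 → quotient 8, remainder 1
11 ÷ 1 → quotient 11, remainder 0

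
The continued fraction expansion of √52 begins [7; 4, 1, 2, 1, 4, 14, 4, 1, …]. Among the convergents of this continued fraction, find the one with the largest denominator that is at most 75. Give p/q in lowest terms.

137/19

a_0 = 7: 7/1  (≤ bound)
a_1 = 4: 29/4  (≤ bound)
a_2 = 1: 36/5  (≤ bound)
a_3 = 2: 101/14  (≤ bound)
a_4 = 1: 137/19  (≤ bound)
a_5 = 4: 649/90  (> 75, stop)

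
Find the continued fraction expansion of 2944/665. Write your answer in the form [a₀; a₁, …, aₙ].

[4; 2, 2, 1, 12, 1, 6]

Repeatedly divide and take the remainder:
⌊2944/665⌋ = 4, remainder 284
⌊665/284⌋ = 2, remainder 97
⌊284/97⌋ = 2, remainder 90
⌊97/90⌋ = 1, remainder 7
⌊90/7⌋ = 12, remainder 6
⌊7/6⌋ = 1, remainder 1
⌊6/1⌋ = 6, remainder 0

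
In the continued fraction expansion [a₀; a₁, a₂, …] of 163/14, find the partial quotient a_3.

163 ÷ 14 → quotient 11, remainder 9
14 ÷ 9 → quotient 1, remainder 5
9 ÷ 5 → quotient 1, remainder 4
5 ÷ 4 → quotient 1, remainder 1

1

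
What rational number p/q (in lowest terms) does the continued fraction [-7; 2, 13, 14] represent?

-2477/380

a_0 = -7: -7/1
a_1 = 2: -13/2
a_2 = 13: -176/27
a_3 = 14: -2477/380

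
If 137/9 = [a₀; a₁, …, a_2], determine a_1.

4

137 = 15·9 + 2, so a_0 = 15
9 = 4·2 + 1, so a_1 = 4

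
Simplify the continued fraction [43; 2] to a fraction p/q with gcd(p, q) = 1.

Collapse the nested fraction from the inside out:
Start with 2.
43 + 1/(2/1) = 43 + 1/2 = 87/2

87/2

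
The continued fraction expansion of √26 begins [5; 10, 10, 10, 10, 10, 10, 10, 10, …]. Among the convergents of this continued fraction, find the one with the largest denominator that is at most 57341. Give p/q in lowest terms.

a_0 = 5: 5/1  (≤ bound)
a_1 = 10: 51/10  (≤ bound)
a_2 = 10: 515/101  (≤ bound)
a_3 = 10: 5201/1020  (≤ bound)
a_4 = 10: 52525/10301  (≤ bound)
a_5 = 10: 530451/104030  (> 57341, stop)

52525/10301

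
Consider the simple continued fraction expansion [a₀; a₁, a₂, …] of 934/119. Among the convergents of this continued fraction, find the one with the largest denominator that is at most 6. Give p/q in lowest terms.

a_0 = 7: 7/1  (≤ bound)
a_1 = 1: 8/1  (≤ bound)
a_2 = 5: 47/6  (≤ bound)
a_3 = 1: 55/7  (> 6, stop)

47/6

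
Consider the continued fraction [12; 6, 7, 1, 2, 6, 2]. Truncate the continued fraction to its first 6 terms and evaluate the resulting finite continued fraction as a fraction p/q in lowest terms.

10886/895

Starting at the tail and folding back:
Start with 6.
2 + 1/(6/1) = 2 + 1/6 = 13/6
1 + 1/(13/6) = 1 + 6/13 = 19/13
7 + 1/(19/13) = 7 + 13/19 = 146/19
6 + 1/(146/19) = 6 + 19/146 = 895/146
12 + 1/(895/146) = 12 + 146/895 = 10886/895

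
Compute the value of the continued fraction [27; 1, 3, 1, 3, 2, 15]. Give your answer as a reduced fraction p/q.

18453/664

Start with 15.
2 + 1/(15/1) = 2 + 1/15 = 31/15
3 + 1/(31/15) = 3 + 15/31 = 108/31
1 + 1/(108/31) = 1 + 31/108 = 139/108
3 + 1/(139/108) = 3 + 108/139 = 525/139
1 + 1/(525/139) = 1 + 139/525 = 664/525
27 + 1/(664/525) = 27 + 525/664 = 18453/664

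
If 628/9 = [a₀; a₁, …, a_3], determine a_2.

3

628 = 69·9 + 7, so a_0 = 69
9 = 1·7 + 2, so a_1 = 1
7 = 3·2 + 1, so a_2 = 3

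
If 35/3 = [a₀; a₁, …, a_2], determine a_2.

35 = 11·3 + 2, so a_0 = 11
3 = 1·2 + 1, so a_1 = 1
2 = 2·1 + 0, so a_2 = 2

2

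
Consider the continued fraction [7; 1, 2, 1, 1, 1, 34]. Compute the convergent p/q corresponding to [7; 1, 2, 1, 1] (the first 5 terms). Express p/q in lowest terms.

54/7

Start with 1.
1 + 1/(1/1) = 1 + 1/1 = 2/1
2 + 1/(2/1) = 2 + 1/2 = 5/2
1 + 1/(5/2) = 1 + 2/5 = 7/5
7 + 1/(7/5) = 7 + 5/7 = 54/7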